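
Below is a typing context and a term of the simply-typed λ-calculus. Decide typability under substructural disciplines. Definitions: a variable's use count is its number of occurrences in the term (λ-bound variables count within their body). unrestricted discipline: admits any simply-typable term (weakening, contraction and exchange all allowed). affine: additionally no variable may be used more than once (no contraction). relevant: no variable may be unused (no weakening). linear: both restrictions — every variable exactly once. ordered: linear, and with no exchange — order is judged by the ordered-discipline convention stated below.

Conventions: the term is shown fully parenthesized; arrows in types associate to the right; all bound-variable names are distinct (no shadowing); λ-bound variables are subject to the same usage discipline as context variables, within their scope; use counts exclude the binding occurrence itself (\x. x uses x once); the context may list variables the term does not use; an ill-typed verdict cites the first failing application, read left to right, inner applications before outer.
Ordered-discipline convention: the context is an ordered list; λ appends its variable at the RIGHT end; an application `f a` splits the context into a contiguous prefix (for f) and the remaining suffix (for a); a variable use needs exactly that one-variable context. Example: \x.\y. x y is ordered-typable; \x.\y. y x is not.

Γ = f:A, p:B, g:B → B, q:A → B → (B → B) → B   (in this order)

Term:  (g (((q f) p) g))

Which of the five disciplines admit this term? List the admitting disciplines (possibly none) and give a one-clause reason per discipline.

admitted in: relevant, unrestricted
counts: f: 1×; p: 1×; g: 2×; q: 1×
use order (left to right): g, q, f, p, g
typing: the term checks, with type B
ordered ✗ (needs contraction — g ×2)
linear ✗ (needs contraction — g ×2)
affine ✗ (needs contraction — g ×2)
relevant ✓ (f, p, g, q: all used, weakening unneeded)
unrestricted ✓ (well-typed at B; no restrictions here)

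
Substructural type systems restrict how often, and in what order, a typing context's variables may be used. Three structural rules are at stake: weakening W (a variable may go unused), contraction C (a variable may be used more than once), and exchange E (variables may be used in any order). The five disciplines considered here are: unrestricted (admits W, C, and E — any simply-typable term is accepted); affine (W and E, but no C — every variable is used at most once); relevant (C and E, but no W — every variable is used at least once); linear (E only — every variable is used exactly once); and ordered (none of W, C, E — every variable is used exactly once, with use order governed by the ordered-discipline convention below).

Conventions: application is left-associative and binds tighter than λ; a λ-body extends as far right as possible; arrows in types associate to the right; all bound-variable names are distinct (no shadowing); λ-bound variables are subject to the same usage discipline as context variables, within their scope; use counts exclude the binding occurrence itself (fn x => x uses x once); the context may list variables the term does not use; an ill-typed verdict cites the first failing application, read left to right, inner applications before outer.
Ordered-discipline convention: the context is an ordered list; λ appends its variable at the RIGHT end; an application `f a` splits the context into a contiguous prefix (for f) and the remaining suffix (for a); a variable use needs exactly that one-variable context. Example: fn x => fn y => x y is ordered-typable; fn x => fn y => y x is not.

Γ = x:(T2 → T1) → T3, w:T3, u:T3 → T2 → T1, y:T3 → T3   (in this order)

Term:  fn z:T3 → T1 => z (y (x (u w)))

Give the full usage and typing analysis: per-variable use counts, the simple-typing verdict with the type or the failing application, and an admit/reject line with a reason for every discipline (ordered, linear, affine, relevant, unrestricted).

variable uses: x=1; w=1; u=1; y=1; z [bound]=1
left-to-right use order: z, y, x, u, w
typing: well-typed — term : (T3 → T1) → T1
ordered: ✗ — no contiguous prefix/suffix split fits z, y, x, u, w
linear: ✓ — x, w, u, y, z: one use apiece
affine: ✓ — at most one use each (x, w, u, y, z)
relevant: ✓ — at least one use each (x, w, u, y, z)
unrestricted: ✓ — type-checks ((T3 → T1) → T1) and nothing is barred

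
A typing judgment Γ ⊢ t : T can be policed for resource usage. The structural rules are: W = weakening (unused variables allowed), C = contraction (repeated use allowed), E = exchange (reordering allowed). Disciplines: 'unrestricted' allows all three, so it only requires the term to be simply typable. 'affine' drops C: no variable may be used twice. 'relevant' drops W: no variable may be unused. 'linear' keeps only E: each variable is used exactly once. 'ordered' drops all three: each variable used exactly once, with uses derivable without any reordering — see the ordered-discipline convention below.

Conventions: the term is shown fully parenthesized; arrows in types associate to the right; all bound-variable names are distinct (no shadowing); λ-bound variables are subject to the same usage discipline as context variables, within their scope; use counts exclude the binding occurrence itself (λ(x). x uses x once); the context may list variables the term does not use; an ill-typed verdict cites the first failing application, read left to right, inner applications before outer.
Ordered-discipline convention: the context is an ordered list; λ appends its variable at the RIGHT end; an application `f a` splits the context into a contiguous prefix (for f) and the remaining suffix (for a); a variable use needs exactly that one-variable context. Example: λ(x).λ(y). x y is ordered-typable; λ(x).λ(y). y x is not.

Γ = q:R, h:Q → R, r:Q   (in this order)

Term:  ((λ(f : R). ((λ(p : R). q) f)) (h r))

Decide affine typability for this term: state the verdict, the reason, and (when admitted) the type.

yes — q, h, r, f, p: no repeats, contraction unneeded; term : R
usage: q: 1, h: 1, r: 1, f (λ-bound): 1, p (λ-bound): 0
use order (left to right): q, f, h, r
typing: the term checks, with type R
per-discipline verdicts: ordered ✗; linear ✗; affine ✓; relevant ✗; unrestricted ✓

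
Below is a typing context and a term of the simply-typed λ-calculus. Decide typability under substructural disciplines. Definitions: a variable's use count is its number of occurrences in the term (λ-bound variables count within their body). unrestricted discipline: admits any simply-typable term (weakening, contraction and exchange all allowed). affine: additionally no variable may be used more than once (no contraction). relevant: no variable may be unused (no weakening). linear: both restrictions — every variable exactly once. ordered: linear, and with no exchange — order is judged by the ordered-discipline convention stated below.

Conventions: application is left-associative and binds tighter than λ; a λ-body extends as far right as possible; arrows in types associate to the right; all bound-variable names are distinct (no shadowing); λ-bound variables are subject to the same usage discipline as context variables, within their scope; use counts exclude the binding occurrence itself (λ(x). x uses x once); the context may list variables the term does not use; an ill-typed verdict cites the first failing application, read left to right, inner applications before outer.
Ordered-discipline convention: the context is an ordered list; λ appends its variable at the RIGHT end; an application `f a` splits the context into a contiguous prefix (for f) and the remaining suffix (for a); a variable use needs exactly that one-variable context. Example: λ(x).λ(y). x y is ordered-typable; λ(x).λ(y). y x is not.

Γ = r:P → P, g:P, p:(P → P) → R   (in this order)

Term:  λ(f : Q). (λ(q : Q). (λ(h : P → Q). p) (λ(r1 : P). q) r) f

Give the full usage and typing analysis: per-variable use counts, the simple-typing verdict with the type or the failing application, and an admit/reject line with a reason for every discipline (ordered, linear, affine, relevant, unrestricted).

use counts: r=1, g=0, p=1, f (bound)=1, q (bound)=1, h (bound)=0, r1 (bound)=0
uses in reading order: p, q, r, f
typing: well-typed at Q → R
ordered ✗ (g, h, r1 never used (weakening))
linear ✗ (g, h, r1 never used (weakening))
affine ✓ (at most one use each (r, g, p, f, q, h, r1))
relevant ✗ (g, h, r1 never used (weakening))
unrestricted ✓ (typability at Q → R is all that's needed)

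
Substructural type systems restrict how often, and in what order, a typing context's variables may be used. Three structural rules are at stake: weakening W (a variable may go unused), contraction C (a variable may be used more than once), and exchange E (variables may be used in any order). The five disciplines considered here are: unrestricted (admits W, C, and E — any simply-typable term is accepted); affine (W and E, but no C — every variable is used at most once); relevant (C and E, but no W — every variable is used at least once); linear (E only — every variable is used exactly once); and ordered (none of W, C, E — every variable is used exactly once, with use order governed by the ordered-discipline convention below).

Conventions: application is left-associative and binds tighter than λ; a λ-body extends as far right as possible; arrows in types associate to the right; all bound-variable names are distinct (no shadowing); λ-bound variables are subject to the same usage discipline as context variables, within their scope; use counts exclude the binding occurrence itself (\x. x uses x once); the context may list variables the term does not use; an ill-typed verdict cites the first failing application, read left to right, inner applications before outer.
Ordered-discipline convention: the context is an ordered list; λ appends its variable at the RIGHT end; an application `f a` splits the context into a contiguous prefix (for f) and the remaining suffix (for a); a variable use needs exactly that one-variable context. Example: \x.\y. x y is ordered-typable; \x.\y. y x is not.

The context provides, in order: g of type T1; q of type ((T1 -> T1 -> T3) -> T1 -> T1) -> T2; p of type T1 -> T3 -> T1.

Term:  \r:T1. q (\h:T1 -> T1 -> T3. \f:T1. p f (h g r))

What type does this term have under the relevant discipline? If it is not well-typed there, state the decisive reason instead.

term : T1 -> T2
use counts: g=1, q=1, p=1, r (λ-bound)=1, h (λ-bound)=1, f (λ-bound)=1
left-to-right use order: q, p, f, h, g, r
typing: the term checks, with type T1 -> T2
per-discipline verdicts: ordered ✗ | linear ✓ | affine ✓ | relevant ✓ | unrestricted ✓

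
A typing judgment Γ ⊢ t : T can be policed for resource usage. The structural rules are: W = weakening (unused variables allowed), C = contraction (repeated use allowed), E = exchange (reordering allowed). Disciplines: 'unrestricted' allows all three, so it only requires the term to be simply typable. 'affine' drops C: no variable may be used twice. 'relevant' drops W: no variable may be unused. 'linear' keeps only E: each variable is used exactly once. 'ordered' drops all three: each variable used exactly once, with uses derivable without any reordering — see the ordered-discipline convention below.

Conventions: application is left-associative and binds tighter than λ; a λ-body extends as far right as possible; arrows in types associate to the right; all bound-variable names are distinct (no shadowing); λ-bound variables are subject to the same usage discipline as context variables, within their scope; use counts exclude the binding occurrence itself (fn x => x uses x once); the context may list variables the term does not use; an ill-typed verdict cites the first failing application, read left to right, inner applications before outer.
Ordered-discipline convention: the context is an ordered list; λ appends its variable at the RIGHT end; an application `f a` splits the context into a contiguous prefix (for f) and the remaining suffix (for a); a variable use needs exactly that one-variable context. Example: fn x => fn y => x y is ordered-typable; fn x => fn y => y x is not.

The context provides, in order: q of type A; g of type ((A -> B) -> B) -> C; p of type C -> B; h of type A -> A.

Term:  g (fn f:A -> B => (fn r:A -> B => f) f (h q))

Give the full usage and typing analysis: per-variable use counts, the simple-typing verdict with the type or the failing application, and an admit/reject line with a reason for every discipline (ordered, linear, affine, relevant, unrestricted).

usage: q: 1, g: 1, p: 0, h: 1, f (λ-bound): 2, r (λ-bound): 0
order of uses: g, f, f, h, q
typing: well-typed — term : C
ordered ✗ (f ×2 used more than once (contraction); p, r left unused)
linear ✗ (f ×2 used more than once (contraction); p, r left unused)
affine ✗ (f ×2 used more than once (contraction))
relevant ✗ (p, r left unused)
unrestricted ✓ (simply typable at C; W, C, E all held)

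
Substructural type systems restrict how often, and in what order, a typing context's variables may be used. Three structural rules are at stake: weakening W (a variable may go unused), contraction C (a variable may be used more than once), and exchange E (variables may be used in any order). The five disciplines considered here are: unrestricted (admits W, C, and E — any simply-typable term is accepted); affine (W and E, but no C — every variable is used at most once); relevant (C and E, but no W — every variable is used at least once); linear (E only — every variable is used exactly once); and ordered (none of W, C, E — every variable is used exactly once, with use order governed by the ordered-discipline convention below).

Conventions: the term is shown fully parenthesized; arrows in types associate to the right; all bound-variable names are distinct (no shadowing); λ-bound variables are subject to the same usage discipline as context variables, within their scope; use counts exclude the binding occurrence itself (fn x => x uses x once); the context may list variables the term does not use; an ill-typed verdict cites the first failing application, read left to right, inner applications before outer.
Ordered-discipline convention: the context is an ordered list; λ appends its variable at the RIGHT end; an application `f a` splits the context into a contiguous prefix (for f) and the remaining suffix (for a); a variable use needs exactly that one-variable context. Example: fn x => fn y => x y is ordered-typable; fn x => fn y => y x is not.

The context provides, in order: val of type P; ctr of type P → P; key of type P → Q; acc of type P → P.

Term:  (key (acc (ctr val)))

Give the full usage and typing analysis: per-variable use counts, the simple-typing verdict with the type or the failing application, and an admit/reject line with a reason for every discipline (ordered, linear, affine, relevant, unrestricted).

variable uses: val=1; ctr=1; key=1; acc=1
use order (left to right): key, acc, ctr, val
typing: ✓ — Q
ordered: ✗, no contiguous prefix/suffix split fits key, acc, ctr, val
linear: ✓, single use per variable (val, ctr, key, acc)
affine: ✓, no duplicate uses among val, ctr, key, acc
relevant: ✓, none of val, ctr, key, acc goes unused
unrestricted: ✓, well-typed at Q; no restrictions here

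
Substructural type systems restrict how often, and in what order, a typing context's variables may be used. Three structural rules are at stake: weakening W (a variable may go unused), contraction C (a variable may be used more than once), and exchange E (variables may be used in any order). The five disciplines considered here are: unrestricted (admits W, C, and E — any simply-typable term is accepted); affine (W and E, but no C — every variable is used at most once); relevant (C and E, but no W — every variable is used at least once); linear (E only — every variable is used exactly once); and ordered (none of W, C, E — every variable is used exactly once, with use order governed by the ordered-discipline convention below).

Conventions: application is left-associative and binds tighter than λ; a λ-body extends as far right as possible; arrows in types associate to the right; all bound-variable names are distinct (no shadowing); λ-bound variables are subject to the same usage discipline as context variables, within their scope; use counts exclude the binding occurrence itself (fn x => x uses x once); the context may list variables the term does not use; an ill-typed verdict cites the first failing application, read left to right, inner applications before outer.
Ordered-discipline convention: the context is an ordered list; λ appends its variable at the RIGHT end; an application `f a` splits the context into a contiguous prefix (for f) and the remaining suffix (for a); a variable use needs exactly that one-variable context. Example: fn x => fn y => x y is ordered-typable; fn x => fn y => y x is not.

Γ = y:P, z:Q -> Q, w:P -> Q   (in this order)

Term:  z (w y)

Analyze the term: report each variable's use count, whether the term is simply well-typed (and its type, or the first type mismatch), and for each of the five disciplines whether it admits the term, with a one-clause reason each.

use counts: y: 1; z: 1; w: 1
order of uses: z, w, y
typing: ✓ — Q
ordered: ✗, no ordered split (uses run z, w, y)
linear: ✓, each of y, z, w used exactly once
affine: ✓, y, z, w: no repeats, contraction unneeded
relevant: ✓, every one of y, z, w appears
unrestricted: ✓, type-checks (Q) and nothing is barred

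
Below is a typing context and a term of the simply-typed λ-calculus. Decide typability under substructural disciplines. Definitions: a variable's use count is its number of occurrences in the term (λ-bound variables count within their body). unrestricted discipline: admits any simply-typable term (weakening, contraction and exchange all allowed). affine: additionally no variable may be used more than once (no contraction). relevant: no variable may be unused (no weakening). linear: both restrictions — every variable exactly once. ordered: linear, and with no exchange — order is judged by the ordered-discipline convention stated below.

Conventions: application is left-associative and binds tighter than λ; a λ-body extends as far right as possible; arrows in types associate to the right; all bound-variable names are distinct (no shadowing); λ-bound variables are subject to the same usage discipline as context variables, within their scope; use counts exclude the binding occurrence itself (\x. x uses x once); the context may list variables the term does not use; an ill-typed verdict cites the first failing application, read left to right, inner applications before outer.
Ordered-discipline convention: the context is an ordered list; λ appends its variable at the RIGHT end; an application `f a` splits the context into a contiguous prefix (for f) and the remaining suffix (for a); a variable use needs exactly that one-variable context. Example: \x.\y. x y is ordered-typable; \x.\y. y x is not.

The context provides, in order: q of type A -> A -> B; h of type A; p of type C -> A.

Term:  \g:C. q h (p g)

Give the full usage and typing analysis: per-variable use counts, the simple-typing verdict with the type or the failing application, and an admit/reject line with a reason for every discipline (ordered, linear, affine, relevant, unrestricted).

usage: q: 1; h: 1; p: 1; g (bound): 1
left-to-right use order: q, h, p, g
typing: the term checks, with type C -> B
ordered: ✓, single-use (q, h, p, g), ordered derivation ok
linear: ✓, single use per variable (q, h, p, g)
affine: ✓, no duplicate uses among q, h, p, g
relevant: ✓, every one of q, h, p, g appears
unrestricted: ✓, well-typed at C -> B; no restrictions here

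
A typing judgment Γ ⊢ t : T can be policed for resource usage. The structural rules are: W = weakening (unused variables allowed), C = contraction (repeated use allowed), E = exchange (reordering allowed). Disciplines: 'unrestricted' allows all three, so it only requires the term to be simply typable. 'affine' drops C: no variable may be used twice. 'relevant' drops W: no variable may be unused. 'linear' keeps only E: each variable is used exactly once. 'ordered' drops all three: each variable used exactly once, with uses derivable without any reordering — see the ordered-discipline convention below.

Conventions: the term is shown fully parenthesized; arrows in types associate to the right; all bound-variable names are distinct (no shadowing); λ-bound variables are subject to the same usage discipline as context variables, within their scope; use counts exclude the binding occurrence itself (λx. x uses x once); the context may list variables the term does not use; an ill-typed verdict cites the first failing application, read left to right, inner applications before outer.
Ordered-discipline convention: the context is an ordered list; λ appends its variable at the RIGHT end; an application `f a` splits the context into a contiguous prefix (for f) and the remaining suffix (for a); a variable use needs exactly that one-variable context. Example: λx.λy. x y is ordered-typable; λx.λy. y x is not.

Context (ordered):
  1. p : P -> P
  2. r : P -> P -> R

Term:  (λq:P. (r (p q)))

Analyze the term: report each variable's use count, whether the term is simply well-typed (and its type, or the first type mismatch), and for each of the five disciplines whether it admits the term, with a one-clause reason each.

use counts: p ×1; r ×1; q [bound] ×1
order of uses: r, p, q
typing: well-typed — term : P -> P -> R
ordered: ✗ — use order r, p, q needs exchange
linear: ✓ — each of p, r, q used exactly once
affine: ✓ — no duplicate uses among p, r, q
relevant: ✓ — p, r, q: all used, weakening unneeded
unrestricted: ✓ — simply typable at P -> P -> R; W, C, E all held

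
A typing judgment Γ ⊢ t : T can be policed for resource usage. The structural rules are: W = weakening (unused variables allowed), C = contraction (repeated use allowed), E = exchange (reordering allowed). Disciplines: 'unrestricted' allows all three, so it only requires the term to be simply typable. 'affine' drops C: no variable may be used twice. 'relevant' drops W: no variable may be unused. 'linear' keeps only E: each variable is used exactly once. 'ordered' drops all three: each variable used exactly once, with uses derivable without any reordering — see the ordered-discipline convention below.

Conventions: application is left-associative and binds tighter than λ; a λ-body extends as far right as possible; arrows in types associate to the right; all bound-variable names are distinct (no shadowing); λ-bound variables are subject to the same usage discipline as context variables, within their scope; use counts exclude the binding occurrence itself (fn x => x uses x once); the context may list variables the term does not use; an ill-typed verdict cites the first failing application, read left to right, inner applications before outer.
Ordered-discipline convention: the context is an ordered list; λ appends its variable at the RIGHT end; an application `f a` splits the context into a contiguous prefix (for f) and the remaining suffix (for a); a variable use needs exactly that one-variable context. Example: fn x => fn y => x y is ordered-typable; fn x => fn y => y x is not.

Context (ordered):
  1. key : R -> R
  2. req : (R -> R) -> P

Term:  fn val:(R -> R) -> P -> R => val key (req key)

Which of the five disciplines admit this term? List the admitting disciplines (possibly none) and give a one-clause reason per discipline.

admitting disciplines: relevant, unrestricted
counts: key: 2×, req: 1×, val [bound]: 1×
left-to-right use order: val, key, req, key
typing: the term checks, with type ((R -> R) -> P -> R) -> R
ordered: ✗ — repeated use of key ×2
linear: ✗ — repeated use of key ×2
affine: ✗ — repeated use of key ×2
relevant: ✓ — none of key, req, val goes unused
unrestricted: ✓ — well-typed at ((R -> R) -> P -> R) -> R; no restrictions here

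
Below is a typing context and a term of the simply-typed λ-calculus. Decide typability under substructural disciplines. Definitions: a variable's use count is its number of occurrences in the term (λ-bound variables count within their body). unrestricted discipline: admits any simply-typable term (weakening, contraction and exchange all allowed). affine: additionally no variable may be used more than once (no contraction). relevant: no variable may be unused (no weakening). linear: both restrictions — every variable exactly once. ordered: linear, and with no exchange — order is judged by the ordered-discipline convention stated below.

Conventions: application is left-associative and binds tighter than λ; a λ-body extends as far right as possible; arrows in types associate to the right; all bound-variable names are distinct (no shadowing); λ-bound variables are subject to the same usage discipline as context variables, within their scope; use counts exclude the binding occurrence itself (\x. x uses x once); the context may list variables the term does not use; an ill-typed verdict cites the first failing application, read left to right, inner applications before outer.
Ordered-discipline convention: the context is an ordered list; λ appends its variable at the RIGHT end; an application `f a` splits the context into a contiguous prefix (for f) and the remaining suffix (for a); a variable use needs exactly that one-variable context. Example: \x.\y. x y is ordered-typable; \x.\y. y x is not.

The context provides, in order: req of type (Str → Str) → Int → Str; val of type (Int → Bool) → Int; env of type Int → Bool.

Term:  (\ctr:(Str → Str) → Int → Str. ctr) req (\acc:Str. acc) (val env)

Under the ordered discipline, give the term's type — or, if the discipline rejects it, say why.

term : Str
variable uses: req: 1×, val: 1×, env: 1×, ctr (bound): 1×, acc (bound): 1×
left-to-right use order: ctr, req, acc, val, env
typing: ✓ — Str
across the five disciplines: ordered ✓ · linear ✓ · affine ✓ · relevant ✓ · unrestricted ✓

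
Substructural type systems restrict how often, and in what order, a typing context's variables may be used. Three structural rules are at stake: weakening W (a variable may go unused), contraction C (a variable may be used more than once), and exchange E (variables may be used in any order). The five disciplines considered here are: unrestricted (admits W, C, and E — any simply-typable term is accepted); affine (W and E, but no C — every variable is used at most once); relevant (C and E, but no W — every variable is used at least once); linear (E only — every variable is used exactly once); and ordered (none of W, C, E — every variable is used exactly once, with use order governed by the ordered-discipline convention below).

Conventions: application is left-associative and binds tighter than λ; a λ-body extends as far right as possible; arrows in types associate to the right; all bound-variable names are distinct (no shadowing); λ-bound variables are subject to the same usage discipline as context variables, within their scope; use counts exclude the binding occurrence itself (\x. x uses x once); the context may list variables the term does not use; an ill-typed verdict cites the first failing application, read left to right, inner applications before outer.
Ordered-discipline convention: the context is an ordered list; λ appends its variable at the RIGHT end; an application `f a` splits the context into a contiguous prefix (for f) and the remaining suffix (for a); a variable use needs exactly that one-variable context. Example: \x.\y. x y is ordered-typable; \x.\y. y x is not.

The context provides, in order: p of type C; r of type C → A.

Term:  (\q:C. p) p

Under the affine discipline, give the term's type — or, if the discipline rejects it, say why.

not well-typed under affine — repeated use of p ×2
variable uses: p=2, r=0, q (bound)=0
left-to-right use order: p, p
typing: the term checks, with type C
per-discipline verdicts: ordered ✗ | linear ✗ | affine ✗ | relevant ✗ | unrestricted ✓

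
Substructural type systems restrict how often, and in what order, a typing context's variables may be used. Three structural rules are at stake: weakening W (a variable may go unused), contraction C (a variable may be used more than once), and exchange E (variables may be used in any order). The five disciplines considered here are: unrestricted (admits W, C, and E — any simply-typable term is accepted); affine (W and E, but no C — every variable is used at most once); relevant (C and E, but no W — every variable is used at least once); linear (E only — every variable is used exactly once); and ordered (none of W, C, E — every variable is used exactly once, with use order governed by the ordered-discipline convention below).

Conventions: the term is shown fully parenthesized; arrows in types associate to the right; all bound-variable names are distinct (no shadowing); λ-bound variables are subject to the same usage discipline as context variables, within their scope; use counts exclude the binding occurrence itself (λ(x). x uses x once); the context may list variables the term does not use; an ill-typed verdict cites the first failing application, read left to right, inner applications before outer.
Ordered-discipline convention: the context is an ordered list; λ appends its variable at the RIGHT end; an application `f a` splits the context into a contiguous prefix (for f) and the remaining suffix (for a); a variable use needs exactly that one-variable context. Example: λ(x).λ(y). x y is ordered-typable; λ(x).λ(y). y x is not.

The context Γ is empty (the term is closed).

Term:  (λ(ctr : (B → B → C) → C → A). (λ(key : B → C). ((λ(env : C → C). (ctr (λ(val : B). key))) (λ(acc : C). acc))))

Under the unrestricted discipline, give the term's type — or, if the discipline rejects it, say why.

term : ((B → B → C) → C → A) → (B → C) → C → A
counts: ctr (λ-bound): 1×, key (λ-bound): 1×, env (λ-bound): 0×, val (λ-bound): 0×, acc (λ-bound): 1×
uses in reading order: ctr, key, acc
typing: the term checks, with type ((B → B → C) → C → A) → (B → C) → C → A
summary: ordered ✗; linear ✗; affine ✓; relevant ✗; unrestricted ✓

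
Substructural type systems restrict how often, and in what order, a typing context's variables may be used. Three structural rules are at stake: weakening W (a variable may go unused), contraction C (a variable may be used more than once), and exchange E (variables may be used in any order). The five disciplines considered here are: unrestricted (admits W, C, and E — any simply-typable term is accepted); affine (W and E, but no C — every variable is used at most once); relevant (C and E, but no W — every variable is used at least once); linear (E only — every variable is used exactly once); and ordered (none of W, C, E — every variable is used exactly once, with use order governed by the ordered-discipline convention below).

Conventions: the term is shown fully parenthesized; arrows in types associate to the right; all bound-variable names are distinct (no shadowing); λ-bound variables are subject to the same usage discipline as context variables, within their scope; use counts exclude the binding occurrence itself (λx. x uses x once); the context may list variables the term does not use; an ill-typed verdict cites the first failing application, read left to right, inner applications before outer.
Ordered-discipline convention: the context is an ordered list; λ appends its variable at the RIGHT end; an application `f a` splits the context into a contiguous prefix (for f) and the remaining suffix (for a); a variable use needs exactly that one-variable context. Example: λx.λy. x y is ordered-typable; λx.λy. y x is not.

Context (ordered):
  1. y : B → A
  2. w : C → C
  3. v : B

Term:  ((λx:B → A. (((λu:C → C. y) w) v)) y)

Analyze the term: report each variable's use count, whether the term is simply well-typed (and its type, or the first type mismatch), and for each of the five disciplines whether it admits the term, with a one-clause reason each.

counts: y=2, w=1, v=1, x [bound]=0, u [bound]=0
left-to-right use order: y, w, v, y
typing: well-typed at A
ordered ✗ (y ×2 used more than once (contraction); x, u left unused)
linear ✗ (y ×2 used more than once (contraction); x, u left unused)
affine ✗ (y ×2 used more than once (contraction))
relevant ✗ (x, u left unused)
unrestricted ✓ (type-checks (A) and nothing is barred)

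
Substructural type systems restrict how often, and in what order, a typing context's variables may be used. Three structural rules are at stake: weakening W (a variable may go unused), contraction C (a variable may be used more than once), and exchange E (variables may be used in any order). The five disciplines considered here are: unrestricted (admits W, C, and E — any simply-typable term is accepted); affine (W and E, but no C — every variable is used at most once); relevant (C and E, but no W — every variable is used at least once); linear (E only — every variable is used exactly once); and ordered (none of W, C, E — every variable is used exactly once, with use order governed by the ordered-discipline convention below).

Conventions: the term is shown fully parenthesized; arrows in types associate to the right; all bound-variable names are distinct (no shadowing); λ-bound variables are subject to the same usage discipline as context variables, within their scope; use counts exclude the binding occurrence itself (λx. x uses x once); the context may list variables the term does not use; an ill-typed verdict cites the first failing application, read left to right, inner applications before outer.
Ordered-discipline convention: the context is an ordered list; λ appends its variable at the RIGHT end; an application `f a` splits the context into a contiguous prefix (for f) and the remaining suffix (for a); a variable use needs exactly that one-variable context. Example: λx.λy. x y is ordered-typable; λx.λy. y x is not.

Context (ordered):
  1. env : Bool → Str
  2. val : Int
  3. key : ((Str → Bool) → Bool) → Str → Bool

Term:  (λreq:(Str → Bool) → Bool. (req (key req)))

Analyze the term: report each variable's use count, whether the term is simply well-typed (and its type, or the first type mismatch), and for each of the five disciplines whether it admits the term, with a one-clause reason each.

counts: env: 0×; val: 0×; key: 1×; req (bound): 2×
order of uses: req, key, req
typing: the term checks, with type ((Str → Bool) → Bool) → Bool
ordered: ✗, req ×2 used more than once (contraction); unused: env, val — weakening required
linear: ✗, req ×2 used more than once (contraction); unused: env, val — weakening required
affine: ✗, req ×2 used more than once (contraction)
relevant: ✗, unused: env, val — weakening required
unrestricted: ✓, well-typed at ((Str → Bool) → Bool) → Bool; no restrictions here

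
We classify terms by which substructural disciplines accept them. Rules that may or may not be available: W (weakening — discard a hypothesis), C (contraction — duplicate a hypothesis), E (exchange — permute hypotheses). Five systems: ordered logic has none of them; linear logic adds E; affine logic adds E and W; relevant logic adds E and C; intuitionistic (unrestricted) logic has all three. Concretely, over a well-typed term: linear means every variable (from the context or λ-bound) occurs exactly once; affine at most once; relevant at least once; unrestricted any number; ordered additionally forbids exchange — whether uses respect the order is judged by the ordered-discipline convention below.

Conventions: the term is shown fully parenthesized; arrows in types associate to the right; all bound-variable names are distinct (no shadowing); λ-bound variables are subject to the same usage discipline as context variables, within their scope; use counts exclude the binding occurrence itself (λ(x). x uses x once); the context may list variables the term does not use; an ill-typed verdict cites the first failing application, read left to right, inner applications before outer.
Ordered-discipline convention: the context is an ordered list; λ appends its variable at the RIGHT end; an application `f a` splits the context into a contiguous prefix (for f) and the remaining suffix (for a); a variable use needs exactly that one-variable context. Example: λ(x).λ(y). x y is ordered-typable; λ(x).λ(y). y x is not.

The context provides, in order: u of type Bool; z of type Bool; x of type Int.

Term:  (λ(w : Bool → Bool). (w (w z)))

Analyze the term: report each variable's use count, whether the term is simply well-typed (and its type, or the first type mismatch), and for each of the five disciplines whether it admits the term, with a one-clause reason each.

usage: u ×0, z ×1, x ×0, w (bound) ×2
order of uses: w, w, z
typing: the term checks, with type (Bool → Bool) → Bool
ordered: ✗, uses contraction: w ×2; u, x never used (weakening)
linear: ✗, uses contraction: w ×2; u, x never used (weakening)
affine: ✗, uses contraction: w ×2
relevant: ✗, u, x never used (weakening)
unrestricted: ✓, well-typed at (Bool → Bool) → Bool; no restrictions here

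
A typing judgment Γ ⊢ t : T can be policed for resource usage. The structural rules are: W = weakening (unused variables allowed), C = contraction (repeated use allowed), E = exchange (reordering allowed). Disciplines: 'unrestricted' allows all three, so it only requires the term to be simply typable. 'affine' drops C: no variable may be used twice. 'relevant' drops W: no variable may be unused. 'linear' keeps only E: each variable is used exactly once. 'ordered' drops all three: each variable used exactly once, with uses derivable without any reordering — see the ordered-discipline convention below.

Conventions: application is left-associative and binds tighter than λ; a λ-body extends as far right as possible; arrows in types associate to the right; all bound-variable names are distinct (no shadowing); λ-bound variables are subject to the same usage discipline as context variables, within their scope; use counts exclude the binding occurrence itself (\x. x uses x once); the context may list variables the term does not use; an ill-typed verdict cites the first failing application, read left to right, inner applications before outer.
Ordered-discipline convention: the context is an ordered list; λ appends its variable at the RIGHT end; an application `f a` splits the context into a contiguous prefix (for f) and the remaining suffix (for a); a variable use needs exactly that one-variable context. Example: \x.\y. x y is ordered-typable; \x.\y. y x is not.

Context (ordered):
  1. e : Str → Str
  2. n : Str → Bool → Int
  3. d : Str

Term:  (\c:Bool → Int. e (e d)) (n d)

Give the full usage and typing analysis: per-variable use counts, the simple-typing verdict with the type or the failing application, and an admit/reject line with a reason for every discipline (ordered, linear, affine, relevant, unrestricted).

counts: e=2, n=1, d=2, c (bound)=0
use order (left to right): e, e, d, n, d
typing: ✓ — Str
ordered: ✗ — repeated use of e ×2, d ×2; c never used (weakening)
linear: ✗ — repeated use of e ×2, d ×2; c never used (weakening)
affine: ✗ — repeated use of e ×2, d ×2
relevant: ✗ — c never used (weakening)
unrestricted: ✓ — simply typable at Str; W, C, E all held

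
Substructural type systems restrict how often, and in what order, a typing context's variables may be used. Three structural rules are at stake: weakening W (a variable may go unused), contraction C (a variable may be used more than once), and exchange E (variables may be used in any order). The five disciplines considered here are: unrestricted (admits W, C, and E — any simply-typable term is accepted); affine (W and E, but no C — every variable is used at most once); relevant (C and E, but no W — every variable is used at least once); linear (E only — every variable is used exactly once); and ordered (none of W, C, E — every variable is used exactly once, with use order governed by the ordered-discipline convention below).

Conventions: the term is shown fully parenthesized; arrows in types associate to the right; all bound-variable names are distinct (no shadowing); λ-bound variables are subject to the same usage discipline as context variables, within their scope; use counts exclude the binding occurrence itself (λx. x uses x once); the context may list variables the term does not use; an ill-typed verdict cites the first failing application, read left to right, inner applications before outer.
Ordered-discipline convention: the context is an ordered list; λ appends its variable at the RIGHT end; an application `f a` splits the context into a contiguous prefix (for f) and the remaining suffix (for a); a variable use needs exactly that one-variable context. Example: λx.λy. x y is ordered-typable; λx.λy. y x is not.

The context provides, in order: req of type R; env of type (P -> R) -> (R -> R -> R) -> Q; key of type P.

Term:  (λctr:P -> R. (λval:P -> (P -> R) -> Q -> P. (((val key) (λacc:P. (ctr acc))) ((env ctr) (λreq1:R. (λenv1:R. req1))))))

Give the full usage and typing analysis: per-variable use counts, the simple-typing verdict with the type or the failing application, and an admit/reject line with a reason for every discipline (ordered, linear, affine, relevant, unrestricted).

use counts: req: 0; env: 1; key: 1; ctr [bound]: 2; val [bound]: 1; acc [bound]: 1; req1 [bound]: 1; env1 [bound]: 0
left-to-right use order: val, key, ctr, acc, env, ctr, req1
typing: the term checks, with type (P -> R) -> (P -> (P -> R) -> Q -> P) -> P
ordered: ✗, uses contraction: ctr ×2; req, env1 never used (weakening)
linear: ✗, uses contraction: ctr ×2; req, env1 never used (weakening)
affine: ✗, uses contraction: ctr ×2
relevant: ✗, req, env1 never used (weakening)
unrestricted: ✓, simply typable at (P -> R) -> (P -> (P -> R) -> Q -> P) -> P; W, C, E all held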